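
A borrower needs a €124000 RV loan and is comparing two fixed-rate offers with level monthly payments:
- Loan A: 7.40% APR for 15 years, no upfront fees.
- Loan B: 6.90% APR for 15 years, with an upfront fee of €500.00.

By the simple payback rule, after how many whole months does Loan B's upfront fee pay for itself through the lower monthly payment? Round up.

Loan A: at 7.40% the monthly rate is 0.0061667, so the payment is 124,000 × 0.0061667 / (1 − 1.0061667^−180) = €1,142.46.
Loan B: monthly rate = 6.9%/12 = 0.0057500; payment = 124,000 × 0.0057500 / (1 − (1+0.0057500)^−180) = €1,107.63.
Monthly savings = €1,142.46 − €1,107.63 = €34.83.
Break-even = €500.00 / €34.83 = 14.36 → 15 months.

15 months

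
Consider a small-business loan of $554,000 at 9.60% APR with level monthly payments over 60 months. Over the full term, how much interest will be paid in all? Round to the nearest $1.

At 9.60% the monthly rate is 0.0080000, so the payment is 554,000 × 0.0080000 / (1 − 1.0080000^−60) = $11,662.12.
Total paid = 60 × $11,662.12 = $699,727.20; interest = $699,727.20 − $554,000 = $145,727.20.

$145,727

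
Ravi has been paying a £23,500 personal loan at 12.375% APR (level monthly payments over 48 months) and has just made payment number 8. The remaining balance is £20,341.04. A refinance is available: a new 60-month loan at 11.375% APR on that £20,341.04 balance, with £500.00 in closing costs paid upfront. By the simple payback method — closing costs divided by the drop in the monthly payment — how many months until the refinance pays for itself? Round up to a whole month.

3 months

Current payment = 23,500 × 12.375%/12 / (1 − (1+0.0103125)^−48) = £623.18.
Refinanced payment = 20,341.04 × 0.0094792 / (1 − (1+0.0094792)^−60) = £446.08.
Monthly savings = £623.18 − £446.08 = £177.10.
Break-even = £500.00 / £177.10 = 2.82 → 3 months.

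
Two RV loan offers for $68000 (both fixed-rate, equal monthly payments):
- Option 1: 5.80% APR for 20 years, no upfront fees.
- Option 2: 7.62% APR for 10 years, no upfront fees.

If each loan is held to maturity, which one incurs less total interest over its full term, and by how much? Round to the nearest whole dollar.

Option 1: at 5.80% the monthly rate is 0.0048333, so the payment is 68,000 × 0.0048333 / (1 − 1.0048333^−240) = $479.36.
Total interest on Option 1 = 240 × $479.36 − $68,000 = $47,046.40.
Option 2: monthly rate = 7.62%/12 = 0.0063500; payment = 68,000 × 0.0063500 / (1 − (1+0.0063500)^−120) = $811.44.
Total interest on Option 2 = 120 × $811.44 − $68,000 = $29,372.80.
Option 2 is lower by $17,673.60.

Option 2 by $17,674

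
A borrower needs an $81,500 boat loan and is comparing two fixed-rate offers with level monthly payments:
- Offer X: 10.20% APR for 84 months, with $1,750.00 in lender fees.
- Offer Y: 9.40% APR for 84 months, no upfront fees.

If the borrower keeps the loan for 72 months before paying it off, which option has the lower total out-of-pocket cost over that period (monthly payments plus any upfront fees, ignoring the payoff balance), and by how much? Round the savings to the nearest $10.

Offer Y by $4,170

Offer X: at 10.20% the monthly rate is 0.0085000, so the payment is 81,500 × 0.0085000 / (1 − 1.0085000^−84) = $1,361.43.
Offer Y: at 9.40% the monthly rate is 0.0078333, so the payment is 81,500 × 0.0078333 / (1 − 1.0078333^−84) = $1,327.86.
Over 72 months: Offer X costs 72 × $1,361.43 + $1,750.00 = $99,772.96; Offer Y costs 72 × $1,327.86 = $95,605.92.
Offer Y is cheaper by $99,772.96 − $95,605.92 = $4,167.04.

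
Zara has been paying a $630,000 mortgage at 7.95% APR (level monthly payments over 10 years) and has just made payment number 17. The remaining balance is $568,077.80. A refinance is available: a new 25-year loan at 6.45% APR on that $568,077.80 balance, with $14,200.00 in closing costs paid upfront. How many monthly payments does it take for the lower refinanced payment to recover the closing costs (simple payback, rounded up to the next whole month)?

Current payment = 630,000 × 7.95%/12 / (1 − (1+0.0066250)^−120) = $7,627.00.
Refinanced payment = 568,077.80 × 0.0053750 / (1 − (1+0.0053750)^−300) = $3,817.97.
Monthly savings = $7,627.00 − $3,817.97 = $3,809.03.
Break-even = $14,200.00 / $3,809.03 = 3.73 → 4 months.

4 months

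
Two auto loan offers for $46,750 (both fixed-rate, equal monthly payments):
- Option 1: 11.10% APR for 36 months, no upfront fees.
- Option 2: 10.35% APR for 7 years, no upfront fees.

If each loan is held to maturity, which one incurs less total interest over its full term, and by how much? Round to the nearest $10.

Option 1 by $10,730

Option 1: monthly rate = 11.1%/12 = 0.0092500; payment = 46,750 × 0.0092500 / (1 − (1+0.0092500)^−36) = $1,532.75.
Total interest on Option 1 = 36 × $1,532.75 − $46,750 = $8,429.00.
Option 2: at 10.35% the monthly rate is 0.0086250, so the payment is 46,750 × 0.0086250 / (1 − 1.0086250^−84) = $784.59.
Total interest on Option 2 = 84 × $784.59 − $46,750 = $19,155.56.
Option 1 is lower by $10,726.56.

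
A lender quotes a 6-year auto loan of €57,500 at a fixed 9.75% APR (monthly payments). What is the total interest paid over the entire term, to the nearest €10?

Monthly rate = 9.75%/12 = 0.0081250; payment = 57,500 × 0.0081250 / (1 − (1+0.0081250)^−72) = €1,058.00.
Total paid = 72 × €1,058.00 = €76,176.00; interest = €76,176.00 − €57,500 = €18,676.00.

€18,680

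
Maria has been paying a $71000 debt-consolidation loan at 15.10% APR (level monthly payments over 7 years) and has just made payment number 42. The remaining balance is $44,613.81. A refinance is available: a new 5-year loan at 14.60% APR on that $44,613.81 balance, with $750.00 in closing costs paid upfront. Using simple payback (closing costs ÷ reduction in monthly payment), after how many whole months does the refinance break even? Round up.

Current payment = 71,000 × 15.1%/12 / (1 − (1+0.0125833)^−84) = $1,374.06.
Refinanced payment = 44,613.81 × 0.0121667 / (1 − (1+0.0121667)^−60) = $1,052.02.
Monthly savings = $1,374.06 − $1,052.02 = $322.04.
Break-even = $750.00 / $322.04 = 2.33 → 3 months.

3 months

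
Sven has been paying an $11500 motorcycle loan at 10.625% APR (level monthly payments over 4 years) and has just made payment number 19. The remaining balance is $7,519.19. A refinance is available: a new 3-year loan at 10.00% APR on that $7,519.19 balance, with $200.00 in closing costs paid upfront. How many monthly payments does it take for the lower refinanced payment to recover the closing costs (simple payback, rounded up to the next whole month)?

Current payment = 11,500 × 10.625%/12 / (1 − (1+0.0088542)^−48) = $295.13.
Refinanced payment = 7,519.19 × 0.0083333 / (1 − (1+0.0083333)^−36) = $242.62.
Monthly savings = $295.13 − $242.62 = $52.51.
Break-even = $200.00 / $52.51 = 3.81 → 4 months.

4 months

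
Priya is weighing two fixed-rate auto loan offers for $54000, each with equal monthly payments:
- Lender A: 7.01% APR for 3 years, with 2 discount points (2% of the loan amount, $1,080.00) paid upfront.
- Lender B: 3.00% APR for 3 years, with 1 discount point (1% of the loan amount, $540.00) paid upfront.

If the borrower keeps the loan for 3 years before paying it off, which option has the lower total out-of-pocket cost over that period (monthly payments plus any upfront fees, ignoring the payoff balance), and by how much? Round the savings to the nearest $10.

Lender B by $4,040

Lender A: at 7.01% the monthly rate is 0.0058417, so the payment is 54,000 × 0.0058417 / (1 − 1.0058417^−36) = $1,667.61.
Lender B: monthly rate = 3%/12 = 0.0025000; payment = 54,000 × 0.0025000 / (1 − (1+0.0025000)^−36) = $1,570.39.
Over 36 months: Lender A costs 36 × $1,667.61 + $1,080.00 = $61,113.96; Lender B costs 36 × $1,570.39 + $540.00 = $57,074.04.
Lender B is cheaper by $61,113.96 − $57,074.04 = $4,039.92.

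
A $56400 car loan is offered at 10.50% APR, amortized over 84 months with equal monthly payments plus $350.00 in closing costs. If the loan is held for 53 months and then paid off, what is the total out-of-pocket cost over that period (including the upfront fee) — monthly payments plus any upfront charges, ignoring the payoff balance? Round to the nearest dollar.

$50,750

At 10.50% the monthly rate is 0.0087500, so the payment is 56,400 × 0.0087500 / (1 − 1.0087500^−84) = $950.94.
Total outlay = 53 × $950.94 + $350.00 = $50,749.82.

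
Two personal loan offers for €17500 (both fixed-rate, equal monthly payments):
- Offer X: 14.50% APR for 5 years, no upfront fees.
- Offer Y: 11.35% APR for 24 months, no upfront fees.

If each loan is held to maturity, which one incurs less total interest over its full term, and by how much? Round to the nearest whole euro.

Offer X: monthly rate = 14.5%/12 = 0.0120833; payment = 17,500 × 0.0120833 / (1 − (1+0.0120833)^−60) = €411.74.
Total interest on Offer X = 60 × €411.74 − €17,500 = €7,204.40.
Offer Y: monthly rate = 11.35%/12 = 0.0094583; payment = 17,500 × 0.0094583 / (1 − (1+0.0094583)^−24) = €818.48.
Total interest on Offer Y = 24 × €818.48 − €17,500 = €2,143.52.
Offer Y is lower by €5,060.88.

Offer Y by €5,061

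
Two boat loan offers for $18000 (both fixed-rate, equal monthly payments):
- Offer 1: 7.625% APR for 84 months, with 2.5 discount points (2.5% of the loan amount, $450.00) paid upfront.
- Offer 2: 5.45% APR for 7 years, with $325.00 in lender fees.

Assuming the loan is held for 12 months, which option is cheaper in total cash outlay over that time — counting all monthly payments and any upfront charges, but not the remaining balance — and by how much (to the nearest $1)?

Offer 1: at 7.625% the monthly rate is 0.0063542, so the payment is 18,000 × 0.0063542 / (1 − 1.0063542^−84) = $277.20.
Offer 2: at 5.45% the monthly rate is 0.0045417, so the payment is 18,000 × 0.0045417 / (1 − 1.0045417^−84) = $258.23.
Over 12 months: Offer 1 costs 12 × $277.20 + $450.00 = $3,776.40; Offer 2 costs 12 × $258.23 + $325.00 = $3,423.76.
Offer 2 is cheaper by $3,776.40 − $3,423.76 = $352.64.

Offer 2 by $353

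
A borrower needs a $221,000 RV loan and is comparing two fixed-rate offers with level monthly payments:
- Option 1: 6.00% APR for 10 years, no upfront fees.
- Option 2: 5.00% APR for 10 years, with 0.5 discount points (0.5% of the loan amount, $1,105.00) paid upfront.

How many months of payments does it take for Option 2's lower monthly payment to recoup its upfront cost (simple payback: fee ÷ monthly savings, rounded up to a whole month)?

Option 1: at 6.00% the monthly rate is 0.0050000, so the payment is 221,000 × 0.0050000 / (1 − 1.0050000^−120) = $2,453.55.
Option 2: at 5.00% the monthly rate is 0.0041667, so the payment is 221,000 × 0.0041667 / (1 − 1.0041667^−120) = $2,344.05.
Monthly savings = $2,453.55 − $2,344.05 = $109.50.
Break-even = $1,105.00 / $109.50 = 10.09 → 11 months.

11 months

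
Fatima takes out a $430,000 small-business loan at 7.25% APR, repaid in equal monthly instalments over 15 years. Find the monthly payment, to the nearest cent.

$3,925.31

At 7.25% the monthly rate is 0.0060417, so the payment is 430,000 × 0.0060417 / (1 − 1.0060417^−180) = $3,925.31.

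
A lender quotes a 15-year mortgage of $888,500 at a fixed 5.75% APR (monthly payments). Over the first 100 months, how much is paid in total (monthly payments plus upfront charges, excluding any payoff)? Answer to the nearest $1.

$737,819

At 5.75% the monthly rate is 0.0047917, so the payment is 888,500 × 0.0047917 / (1 − 1.0047917^−180) = $7,378.19.
Total outlay = 100 × $7,378.19 = $737,819.00.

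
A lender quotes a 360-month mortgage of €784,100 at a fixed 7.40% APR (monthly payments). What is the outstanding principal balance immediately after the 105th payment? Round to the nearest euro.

With monthly rate i = 7.4%/12 = 0.0061667, the balance after k of n payments is P · [(1+i)^n − (1+i)^k] / [(1+i)^n − 1].
(1+0.0061667)^360 = 9.14477805 and (1+0.0061667)^105 = 1.90696259, so the balance is 784,100 × (9.14477805 − 1.90696259) / (9.14477805 − 1) = €696,786.46.

€696,786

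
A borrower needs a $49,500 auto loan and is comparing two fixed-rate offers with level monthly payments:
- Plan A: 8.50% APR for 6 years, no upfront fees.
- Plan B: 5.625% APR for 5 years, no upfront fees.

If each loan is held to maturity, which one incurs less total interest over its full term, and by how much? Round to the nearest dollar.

Plan A: at 8.50% the monthly rate is 0.0070833, so the payment is 49,500 × 0.0070833 / (1 − 1.0070833^−72) = $880.03.
Total interest on Plan A = 72 × $880.03 − $49,500 = $13,862.16.
Plan B: monthly rate = 5.625%/12 = 0.0046875; payment = 49,500 × 0.0046875 / (1 − (1+0.0046875)^−60) = $948.37.
Total interest on Plan B = 60 × $948.37 − $49,500 = $7,402.20.
Plan B is lower by $6,459.96.

Plan B by $6,460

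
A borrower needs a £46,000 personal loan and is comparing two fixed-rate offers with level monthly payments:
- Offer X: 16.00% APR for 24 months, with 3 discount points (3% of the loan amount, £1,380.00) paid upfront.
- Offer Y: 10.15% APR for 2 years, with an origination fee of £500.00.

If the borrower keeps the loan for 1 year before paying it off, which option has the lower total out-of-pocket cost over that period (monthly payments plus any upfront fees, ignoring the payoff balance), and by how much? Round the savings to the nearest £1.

Offer Y by £2,397

Offer X: monthly rate = 16%/12 = 0.0133333; payment = 46,000 × 0.0133333 / (1 − (1+0.0133333)^−24) = £2,252.30.
Offer Y: at 10.15% the monthly rate is 0.0084583, so the payment is 46,000 × 0.0084583 / (1 − 1.0084583^−24) = £2,125.85.
Over 12 months: Offer X costs 12 × £2,252.30 + £1,380.00 = £28,407.60; Offer Y costs 12 × £2,125.85 + £500.00 = £26,010.20.
Offer Y is cheaper by £28,407.60 − £26,010.20 = £2,397.40.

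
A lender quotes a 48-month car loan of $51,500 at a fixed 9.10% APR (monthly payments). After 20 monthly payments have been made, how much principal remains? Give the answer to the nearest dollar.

With monthly rate i = 9.1%/12 = 0.0075833, the balance after k of n payments is P · [(1+i)^n − (1+i)^k] / [(1+i)^n − 1].
(1+0.0075833)^48 = 1.43709939 and (1+0.0075833)^20 = 1.16310655, so the balance is 51,500 × (1.43709939 − 1.16310655) / (1.43709939 − 1) = $32,282.43.

$32,282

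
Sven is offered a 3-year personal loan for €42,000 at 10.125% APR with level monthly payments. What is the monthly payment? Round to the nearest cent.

At 10.125% the monthly rate is 0.0084375, so the payment is 42,000 × 0.0084375 / (1 − 1.0084375^−36) = €1,357.69.

€1,357.69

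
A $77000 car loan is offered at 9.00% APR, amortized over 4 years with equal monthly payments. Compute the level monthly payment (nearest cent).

$1,916.15

At 9.00% the monthly rate is 0.0075000, so the payment is 77,000 × 0.0075000 / (1 − 1.0075000^−48) = $1,916.15.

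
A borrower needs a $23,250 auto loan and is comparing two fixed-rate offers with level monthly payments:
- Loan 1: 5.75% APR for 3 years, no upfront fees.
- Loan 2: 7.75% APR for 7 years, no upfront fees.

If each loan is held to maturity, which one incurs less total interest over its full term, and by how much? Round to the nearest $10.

Loan 1 by $4,830

Loan 1: monthly rate = 5.75%/12 = 0.0047917; payment = 23,250 × 0.0047917 / (1 − (1+0.0047917)^−36) = $704.68.
Total interest on Loan 1 = 36 × $704.68 − $23,250 = $2,118.48.
Loan 2: at 7.75% the monthly rate is 0.0064583, so the payment is 23,250 × 0.0064583 / (1 − 1.0064583^−84) = $359.49.
Total interest on Loan 2 = 84 × $359.49 − $23,250 = $6,947.16.
Loan 1 is lower by $4,828.68.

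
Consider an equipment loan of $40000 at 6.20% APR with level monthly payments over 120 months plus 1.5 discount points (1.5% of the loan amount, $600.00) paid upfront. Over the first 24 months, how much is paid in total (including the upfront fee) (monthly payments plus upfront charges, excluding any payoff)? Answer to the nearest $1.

At 6.20% the monthly rate is 0.0051667, so the payment is 40,000 × 0.0051667 / (1 − 1.0051667^−120) = $448.11.
Total outlay = 24 × $448.11 + $600.00 = $11,354.64.

$11,355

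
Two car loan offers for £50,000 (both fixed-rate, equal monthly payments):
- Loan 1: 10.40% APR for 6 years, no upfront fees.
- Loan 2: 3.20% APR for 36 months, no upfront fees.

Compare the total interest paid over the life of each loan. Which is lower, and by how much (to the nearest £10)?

Loan 2 by £14,920

Loan 1: at 10.40% the monthly rate is 0.0086667, so the payment is 50,000 × 0.0086667 / (1 − 1.0086667^−72) = £936.41.
Total interest on Loan 1 = 72 × £936.41 − £50,000 = £17,421.52.
Loan 2: monthly rate = 3.2%/12 = 0.0026667; payment = 50,000 × 0.0026667 / (1 − (1+0.0026667)^−36) = £1,458.47.
Total interest on Loan 2 = 36 × £1,458.47 − £50,000 = £2,504.92.
Loan 2 is lower by £14,916.60.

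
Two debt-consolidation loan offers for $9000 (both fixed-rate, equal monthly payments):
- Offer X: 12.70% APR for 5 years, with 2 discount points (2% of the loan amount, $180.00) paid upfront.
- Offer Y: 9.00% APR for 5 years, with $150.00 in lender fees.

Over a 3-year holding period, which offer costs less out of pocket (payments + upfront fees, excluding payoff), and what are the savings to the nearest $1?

Offer Y by $627

Offer X: monthly rate = 12.7%/12 = 0.0105833; payment = 9,000 × 0.0105833 / (1 − (1+0.0105833)^−60) = $203.40.
Offer Y: at 9.00% the monthly rate is 0.0075000, so the payment is 9,000 × 0.0075000 / (1 − 1.0075000^−60) = $186.83.
Over 36 months: Offer X costs 36 × $203.40 + $180.00 = $7,502.40; Offer Y costs 36 × $186.83 + $150.00 = $6,875.88.
Offer Y is cheaper by $7,502.40 − $6,875.88 = $626.52.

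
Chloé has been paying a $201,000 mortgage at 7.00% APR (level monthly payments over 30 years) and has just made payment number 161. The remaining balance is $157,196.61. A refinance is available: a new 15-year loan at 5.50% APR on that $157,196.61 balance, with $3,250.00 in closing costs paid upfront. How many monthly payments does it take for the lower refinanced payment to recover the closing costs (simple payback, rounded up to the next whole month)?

62 months

Current payment = 201,000 × 7%/12 / (1 − (1+0.0058333)^−360) = $1,337.26.
Refinanced payment = 157,196.61 × 0.0045833 / (1 − (1+0.0045833)^−180) = $1,284.43.
Monthly savings = $1,337.26 − $1,284.43 = $52.83.
Break-even = $3,250.00 / $52.83 = 61.52 → 62 months.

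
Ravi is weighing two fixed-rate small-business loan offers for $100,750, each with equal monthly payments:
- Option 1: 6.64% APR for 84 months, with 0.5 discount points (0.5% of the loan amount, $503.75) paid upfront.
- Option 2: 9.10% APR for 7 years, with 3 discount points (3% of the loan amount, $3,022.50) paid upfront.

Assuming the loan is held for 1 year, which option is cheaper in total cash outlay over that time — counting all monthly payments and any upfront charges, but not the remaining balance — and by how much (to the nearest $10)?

Option 1: at 6.64% the monthly rate is 0.0055333, so the payment is 100,750 × 0.0055333 / (1 − 1.0055333^−84) = $1,502.92.
Option 2: monthly rate = 9.1%/12 = 0.0075833; payment = 100,750 × 0.0075833 / (1 − (1+0.0075833)^−84) = $1,626.09.
Over 12 months: Option 1 costs 12 × $1,502.92 + $503.75 = $18,538.79; Option 2 costs 12 × $1,626.09 + $3,022.50 = $22,535.58.
Option 1 is cheaper by $22,535.58 − $18,538.79 = $3,996.79.

Option 1 by $4,000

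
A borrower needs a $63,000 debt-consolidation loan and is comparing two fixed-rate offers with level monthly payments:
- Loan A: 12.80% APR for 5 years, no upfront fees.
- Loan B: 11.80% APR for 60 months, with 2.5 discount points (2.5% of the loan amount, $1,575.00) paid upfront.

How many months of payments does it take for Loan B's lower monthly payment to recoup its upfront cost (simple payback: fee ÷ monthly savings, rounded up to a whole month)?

50 months

Loan A: monthly rate = 12.8%/12 = 0.0106667; payment = 63,000 × 0.0106667 / (1 − (1+0.0106667)^−60) = $1,427.00.
Loan B: monthly rate = 11.8%/12 = 0.0098333; payment = 63,000 × 0.0098333 / (1 − (1+0.0098333)^−60) = $1,395.04.
Monthly savings = $1,427.00 − $1,395.04 = $31.96.
Break-even = $1,575.00 / $31.96 = 49.28 → 50 months.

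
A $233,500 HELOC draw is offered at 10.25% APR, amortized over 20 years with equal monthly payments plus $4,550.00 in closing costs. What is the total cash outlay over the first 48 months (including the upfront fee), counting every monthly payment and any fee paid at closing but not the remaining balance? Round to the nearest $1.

$114,573

At 10.25% the monthly rate is 0.0085417, so the payment is 233,500 × 0.0085417 / (1 − 1.0085417^−240) = $2,292.14.
Total outlay = 48 × $2,292.14 + $4,550.00 = $114,572.72.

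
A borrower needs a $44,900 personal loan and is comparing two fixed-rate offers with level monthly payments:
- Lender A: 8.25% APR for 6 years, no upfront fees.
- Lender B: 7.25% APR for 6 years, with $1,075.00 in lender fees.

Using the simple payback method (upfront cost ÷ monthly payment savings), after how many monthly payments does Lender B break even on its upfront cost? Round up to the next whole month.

Lender A: at 8.25% the monthly rate is 0.0068750, so the payment is 44,900 × 0.0068750 / (1 − 1.0068750^−72) = $792.73.
Lender B: monthly rate = 7.25%/12 = 0.0060417; payment = 44,900 × 0.0060417 / (1 − (1+0.0060417)^−72) = $770.90.
Monthly savings = $792.73 − $770.90 = $21.83.
Break-even = $1,075.00 / $21.83 = 49.24 → 50 months.

50 months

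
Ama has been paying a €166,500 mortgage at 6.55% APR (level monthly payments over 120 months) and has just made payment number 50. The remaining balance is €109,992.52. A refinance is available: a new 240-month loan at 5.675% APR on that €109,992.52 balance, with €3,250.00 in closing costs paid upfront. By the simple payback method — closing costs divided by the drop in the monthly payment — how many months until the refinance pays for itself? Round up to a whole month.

3 months

Current payment = 166,500 × 6.55%/12 / (1 − (1+0.0054583)^−120) = €1,894.81.
Refinanced payment = 109,992.52 × 0.0047292 / (1 − (1+0.0047292)^−240) = €767.54.
Monthly savings = €1,894.81 − €767.54 = €1,127.27.
Break-even = €3,250.00 / €1,127.27 = 2.88 → 3 months.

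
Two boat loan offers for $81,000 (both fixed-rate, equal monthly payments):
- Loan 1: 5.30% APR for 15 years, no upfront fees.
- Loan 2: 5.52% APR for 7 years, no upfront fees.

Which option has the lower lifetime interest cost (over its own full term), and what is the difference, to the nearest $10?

Loan 2 by $19,750

Loan 1: monthly rate = 5.3%/12 = 0.0044167; payment = 81,000 × 0.0044167 / (1 − (1+0.0044167)^−180) = $653.27.
Total interest on Loan 1 = 180 × $653.27 − $81,000 = $36,588.60.
Loan 2: monthly rate = 5.52%/12 = 0.0046000; payment = 81,000 × 0.0046000 / (1 − (1+0.0046000)^−84) = $1,164.74.
Total interest on Loan 2 = 84 × $1,164.74 − $81,000 = $16,838.16.
Loan 2 is lower by $19,750.44.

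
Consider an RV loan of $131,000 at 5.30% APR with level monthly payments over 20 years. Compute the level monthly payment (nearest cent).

$886.40

At 5.30% the monthly rate is 0.0044167, so the payment is 131,000 × 0.0044167 / (1 − 1.0044167^−240) = $886.40.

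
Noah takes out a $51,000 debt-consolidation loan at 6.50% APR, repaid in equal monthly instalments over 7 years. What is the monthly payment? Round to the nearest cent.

Monthly rate = 6.5%/12 = 0.0054167; payment = 51,000 × 0.0054167 / (1 − (1+0.0054167)^−84) = $757.32.

$757.32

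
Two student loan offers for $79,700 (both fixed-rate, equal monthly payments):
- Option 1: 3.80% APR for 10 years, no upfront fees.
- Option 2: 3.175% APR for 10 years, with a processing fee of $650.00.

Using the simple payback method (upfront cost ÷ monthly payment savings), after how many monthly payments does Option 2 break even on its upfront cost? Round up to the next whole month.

28 months

Option 1: at 3.80% the monthly rate is 0.0031667, so the payment is 79,700 × 0.0031667 / (1 − 1.0031667^−120) = $799.37.
Option 2: at 3.175% the monthly rate is 0.0026458, so the payment is 79,700 × 0.0026458 / (1 − 1.0026458^−120) = $776.04.
Monthly savings = $799.37 − $776.04 = $23.33.
Break-even = $650.00 / $23.33 = 27.86 → 28 months.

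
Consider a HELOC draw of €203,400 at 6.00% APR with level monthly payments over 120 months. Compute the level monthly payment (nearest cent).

At 6.00% the monthly rate is 0.0050000, so the payment is 203,400 × 0.0050000 / (1 − 1.0050000^−120) = €2,258.16.

€2,258.16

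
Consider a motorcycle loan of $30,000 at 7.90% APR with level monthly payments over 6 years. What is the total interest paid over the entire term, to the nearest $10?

At 7.90% the monthly rate is 0.0065833, so the payment is 30,000 × 0.0065833 / (1 − 1.0065833^−72) = $524.53.
Total paid = 72 × $524.53 = $37,766.16; interest = $37,766.16 − $30,000 = $7,766.16.

$7,770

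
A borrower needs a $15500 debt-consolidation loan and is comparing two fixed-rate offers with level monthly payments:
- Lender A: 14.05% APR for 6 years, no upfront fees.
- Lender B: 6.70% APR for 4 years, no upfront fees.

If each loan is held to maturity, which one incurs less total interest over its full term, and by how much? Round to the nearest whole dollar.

Lender B by $5,313

Lender A: monthly rate = 14.05%/12 = 0.0117083; payment = 15,500 × 0.0117083 / (1 − (1+0.0117083)^−72) = $319.80.
Total interest on Lender A = 72 × $319.80 − $15,500 = $7,525.60.
Lender B: monthly rate = 6.7%/12 = 0.0055833; payment = 15,500 × 0.0055833 / (1 − (1+0.0055833)^−48) = $369.01.
Total interest on Lender B = 48 × $369.01 − $15,500 = $2,212.48.
Lender B is lower by $5,313.12.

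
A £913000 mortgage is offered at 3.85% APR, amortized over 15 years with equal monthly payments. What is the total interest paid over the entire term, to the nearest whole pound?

£290,287

Monthly rate = 3.85%/12 = 0.0032083; payment = 913,000 × 0.0032083 / (1 − (1+0.0032083)^−180) = £6,684.93.
Total paid = 180 × £6,684.93 = £1,203,287.40; interest = £1,203,287.40 − £913,000 = £290,287.40.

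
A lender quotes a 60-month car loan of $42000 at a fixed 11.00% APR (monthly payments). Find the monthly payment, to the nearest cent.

At 11.00% the monthly rate is 0.0091667, so the payment is 42,000 × 0.0091667 / (1 − 1.0091667^−60) = $913.18.

$913.18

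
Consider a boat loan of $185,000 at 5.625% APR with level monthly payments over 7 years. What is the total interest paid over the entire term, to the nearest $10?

At 5.625% the monthly rate is 0.0046875, so the payment is 185,000 × 0.0046875 / (1 − 1.0046875^−84) = $2,669.45.
Total paid = 84 × $2,669.45 = $224,233.80; interest = $224,233.80 − $185,000 = $39,233.80.

$39,230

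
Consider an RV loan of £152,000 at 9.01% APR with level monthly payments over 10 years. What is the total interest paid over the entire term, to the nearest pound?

At 9.01% the monthly rate is 0.0075083, so the payment is 152,000 × 0.0075083 / (1 − 1.0075083^−120) = £1,926.29.
Total paid = 120 × £1,926.29 = £231,154.80; interest = £231,154.80 − £152,000 = £79,154.80.

£79,155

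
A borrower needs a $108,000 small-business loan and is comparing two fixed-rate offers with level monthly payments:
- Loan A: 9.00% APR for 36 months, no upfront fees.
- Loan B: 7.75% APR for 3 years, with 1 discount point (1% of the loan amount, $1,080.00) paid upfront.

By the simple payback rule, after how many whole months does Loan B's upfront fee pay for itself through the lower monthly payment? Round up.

Loan A: at 9.00% the monthly rate is 0.0075000, so the payment is 108,000 × 0.0075000 / (1 − 1.0075000^−36) = $3,434.37.
Loan B: monthly rate = 7.75%/12 = 0.0064583; payment = 108,000 × 0.0064583 / (1 − (1+0.0064583)^−36) = $3,371.89.
Monthly savings = $3,434.37 − $3,371.89 = $62.48.
Break-even = $1,080.00 / $62.48 = 17.29 → 18 months.

18 months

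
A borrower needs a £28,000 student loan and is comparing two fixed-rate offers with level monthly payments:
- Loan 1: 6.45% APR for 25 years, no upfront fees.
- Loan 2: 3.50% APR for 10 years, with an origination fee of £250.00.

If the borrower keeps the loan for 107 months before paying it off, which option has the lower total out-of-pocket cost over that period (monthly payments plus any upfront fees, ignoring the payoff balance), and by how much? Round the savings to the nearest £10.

Loan 1: monthly rate = 6.45%/12 = 0.0053750; payment = 28,000 × 0.0053750 / (1 − (1+0.0053750)^−300) = £188.18.
Loan 2: monthly rate = 3.5%/12 = 0.0029167; payment = 28,000 × 0.0029167 / (1 − (1+0.0029167)^−120) = £276.88.
Over 107 months: Loan 1 costs 107 × £188.18 = £20,135.26; Loan 2 costs 107 × £276.88 + £250.00 = £29,876.16.
Loan 1 is cheaper by £29,876.16 − £20,135.26 = £9,740.90.

Loan 1 by £9,740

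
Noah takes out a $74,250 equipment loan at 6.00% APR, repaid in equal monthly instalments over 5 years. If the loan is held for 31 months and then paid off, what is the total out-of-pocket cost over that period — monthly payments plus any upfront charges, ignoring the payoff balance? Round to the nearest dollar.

$44,499

Monthly rate = 6%/12 = 0.0050000; payment = 74,250 × 0.0050000 / (1 − (1+0.0050000)^−60) = $1,435.46.
Total outlay = 31 × $1,435.46 = $44,499.26.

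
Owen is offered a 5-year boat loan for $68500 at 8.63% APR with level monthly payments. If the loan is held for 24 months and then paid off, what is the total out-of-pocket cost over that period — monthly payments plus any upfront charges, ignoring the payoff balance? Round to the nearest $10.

$33,830

Monthly rate = 8.63%/12 = 0.0071917; payment = 68,500 × 0.0071917 / (1 − (1+0.0071917)^−60) = $1,409.68.
Total outlay = 24 × $1,409.68 = $33,832.32.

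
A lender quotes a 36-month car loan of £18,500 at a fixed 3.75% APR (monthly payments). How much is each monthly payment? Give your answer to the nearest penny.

£544.14

At 3.75% the monthly rate is 0.0031250, so the payment is 18,500 × 0.0031250 / (1 − 1.0031250^−36) = £544.14.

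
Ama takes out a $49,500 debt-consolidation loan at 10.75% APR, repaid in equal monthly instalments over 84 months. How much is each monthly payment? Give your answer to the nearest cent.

At 10.75% the monthly rate is 0.0089583, so the payment is 49,500 × 0.0089583 / (1 − 1.0089583^−84) = $841.07.

$841.07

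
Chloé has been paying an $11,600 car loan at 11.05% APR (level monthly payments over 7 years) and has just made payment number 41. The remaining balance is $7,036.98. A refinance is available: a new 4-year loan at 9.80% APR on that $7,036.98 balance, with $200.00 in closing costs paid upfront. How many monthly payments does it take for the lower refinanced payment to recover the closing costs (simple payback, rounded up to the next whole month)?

10 months

Current payment = 11,600 × 11.05%/12 / (1 − (1+0.0092083)^−84) = $198.93.
Refinanced payment = 7,036.98 × 0.0081667 / (1 − (1+0.0081667)^−48) = $177.80.
Monthly savings = $198.93 − $177.80 = $21.13.
Break-even = $200.00 / $21.13 = 9.47 → 10 months.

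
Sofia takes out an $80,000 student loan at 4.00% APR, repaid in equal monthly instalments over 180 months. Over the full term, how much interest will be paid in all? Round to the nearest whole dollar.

$26,515

Monthly rate = 4%/12 = 0.0033333; payment = 80,000 × 0.0033333 / (1 − (1+0.0033333)^−180) = $591.75.
Total paid = 180 × $591.75 = $106,515.00; interest = $106,515.00 − $80,000 = $26,515.00.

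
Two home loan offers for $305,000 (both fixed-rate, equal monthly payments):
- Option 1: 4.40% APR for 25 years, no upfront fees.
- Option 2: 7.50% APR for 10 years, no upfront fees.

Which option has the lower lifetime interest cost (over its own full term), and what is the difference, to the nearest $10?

Option 2 by $68,960

Option 1: monthly rate = 4.4%/12 = 0.0036667; payment = 305,000 × 0.0036667 / (1 − (1+0.0036667)^−300) = $1,678.02.
Total interest on Option 1 = 300 × $1,678.02 − $305,000 = $198,406.00.
Option 2: at 7.50% the monthly rate is 0.0062500, so the payment is 305,000 × 0.0062500 / (1 − 1.0062500^−120) = $3,620.40.
Total interest on Option 2 = 120 × $3,620.40 − $305,000 = $129,448.00.
Option 2 is lower by $68,958.00.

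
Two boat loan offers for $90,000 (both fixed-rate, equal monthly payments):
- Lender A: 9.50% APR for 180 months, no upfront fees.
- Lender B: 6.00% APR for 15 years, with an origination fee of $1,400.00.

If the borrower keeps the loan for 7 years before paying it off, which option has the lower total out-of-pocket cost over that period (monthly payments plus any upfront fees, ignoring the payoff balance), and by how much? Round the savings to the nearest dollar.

Lender B by $13,748

Lender A: at 9.50% the monthly rate is 0.0079167, so the payment is 90,000 × 0.0079167 / (1 − 1.0079167^−180) = $939.80.
Lender B: at 6.00% the monthly rate is 0.0050000, so the payment is 90,000 × 0.0050000 / (1 − 1.0050000^−180) = $759.47.
Over 84 months: Lender A costs 84 × $939.80 = $78,943.20; Lender B costs 84 × $759.47 + $1,400.00 = $65,195.48.
Lender B is cheaper by $78,943.20 − $65,195.48 = $13,747.72.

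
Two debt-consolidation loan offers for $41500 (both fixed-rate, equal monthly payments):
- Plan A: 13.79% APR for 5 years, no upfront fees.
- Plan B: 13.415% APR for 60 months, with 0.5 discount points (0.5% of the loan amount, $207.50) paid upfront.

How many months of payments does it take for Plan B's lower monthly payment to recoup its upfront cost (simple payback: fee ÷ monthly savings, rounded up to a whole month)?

Plan A: monthly rate = 13.79%/12 = 0.0114917; payment = 41,500 × 0.0114917 / (1 − (1+0.0114917)^−60) = $961.12.
Plan B: at 13.415% the monthly rate is 0.0111792, so the payment is 41,500 × 0.0111792 / (1 − 1.0111792^−60) = $953.09.
Monthly savings = $961.12 − $953.09 = $8.03.
Break-even = $207.50 / $8.03 = 25.84 → 26 months.

26 months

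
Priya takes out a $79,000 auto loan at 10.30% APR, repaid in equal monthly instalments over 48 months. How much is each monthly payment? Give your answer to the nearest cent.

$2,015.05

At 10.30% the monthly rate is 0.0085833, so the payment is 79,000 × 0.0085833 / (1 − 1.0085833^−48) = $2,015.05.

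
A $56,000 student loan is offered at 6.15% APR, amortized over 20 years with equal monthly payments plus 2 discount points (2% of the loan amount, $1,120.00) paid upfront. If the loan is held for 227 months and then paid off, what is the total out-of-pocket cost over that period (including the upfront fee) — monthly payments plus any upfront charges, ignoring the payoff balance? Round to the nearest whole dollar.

$93,296

Monthly rate = 6.15%/12 = 0.0051250; payment = 56,000 × 0.0051250 / (1 − (1+0.0051250)^−240) = $406.06.
Total outlay = 227 × $406.06 + $1,120.00 = $93,295.62.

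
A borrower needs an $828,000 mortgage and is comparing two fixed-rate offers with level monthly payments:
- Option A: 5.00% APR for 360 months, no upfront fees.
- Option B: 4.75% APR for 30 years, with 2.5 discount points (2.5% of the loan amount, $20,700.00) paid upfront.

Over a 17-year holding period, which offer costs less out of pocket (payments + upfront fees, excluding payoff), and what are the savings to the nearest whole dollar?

Option A: at 5.00% the monthly rate is 0.0041667, so the payment is 828,000 × 0.0041667 / (1 − 1.0041667^−360) = $4,444.88.
Option B: at 4.75% the monthly rate is 0.0039583, so the payment is 828,000 × 0.0039583 / (1 − 1.0039583^−360) = $4,319.24.
Over 204 months: Option A costs 204 × $4,444.88 = $906,755.52; Option B costs 204 × $4,319.24 + $20,700.00 = $901,824.96.
Option B is cheaper by $906,755.52 − $901,824.96 = $4,930.56.

Option B by $4,931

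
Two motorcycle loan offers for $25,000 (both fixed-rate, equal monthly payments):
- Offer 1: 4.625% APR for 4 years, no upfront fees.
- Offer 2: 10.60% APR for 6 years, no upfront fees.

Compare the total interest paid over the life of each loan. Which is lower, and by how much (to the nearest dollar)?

Offer 1: at 4.625% the monthly rate is 0.0038542, so the payment is 25,000 × 0.0038542 / (1 − 1.0038542^−48) = $571.50.
Total interest on Offer 1 = 48 × $571.50 − $25,000 = $2,432.00.
Offer 2: monthly rate = 10.6%/12 = 0.0088333; payment = 25,000 × 0.0088333 / (1 − (1+0.0088333)^−72) = $470.75.
Total interest on Offer 2 = 72 × $470.75 − $25,000 = $8,894.00.
Offer 1 is lower by $6,462.00.

Offer 1 by $6,462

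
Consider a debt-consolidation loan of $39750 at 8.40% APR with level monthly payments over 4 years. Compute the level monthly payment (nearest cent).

$977.89

Monthly rate = 8.4%/12 = 0.0070000; payment = 39,750 × 0.0070000 / (1 − (1+0.0070000)^−48) = $977.89.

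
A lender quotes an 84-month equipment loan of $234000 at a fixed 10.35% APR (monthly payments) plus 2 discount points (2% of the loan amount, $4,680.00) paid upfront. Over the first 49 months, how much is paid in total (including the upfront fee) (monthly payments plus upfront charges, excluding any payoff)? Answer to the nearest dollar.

At 10.35% the monthly rate is 0.0086250, so the payment is 234,000 × 0.0086250 / (1 − 1.0086250^−84) = $3,927.13.
Total outlay = 49 × $3,927.13 + $4,680.00 = $197,109.37.

$197,109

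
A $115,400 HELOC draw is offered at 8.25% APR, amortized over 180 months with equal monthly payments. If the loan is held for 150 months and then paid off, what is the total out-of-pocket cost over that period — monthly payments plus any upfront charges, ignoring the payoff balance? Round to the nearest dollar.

$167,931

At 8.25% the monthly rate is 0.0068750, so the payment is 115,400 × 0.0068750 / (1 − 1.0068750^−180) = $1,119.54.
Total outlay = 150 × $1,119.54 = $167,931.00.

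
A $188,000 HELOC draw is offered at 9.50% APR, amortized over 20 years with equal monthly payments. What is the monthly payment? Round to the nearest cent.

$1,752.41

Monthly rate = 9.5%/12 = 0.0079167; payment = 188,000 × 0.0079167 / (1 − (1+0.0079167)^−240) = $1,752.41.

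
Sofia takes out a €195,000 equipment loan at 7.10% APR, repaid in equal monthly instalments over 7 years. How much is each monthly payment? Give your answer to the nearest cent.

Monthly rate = 7.1%/12 = 0.0059167; payment = 195,000 × 0.0059167 / (1 − (1+0.0059167)^−84) = €2,952.61.

€2,952.61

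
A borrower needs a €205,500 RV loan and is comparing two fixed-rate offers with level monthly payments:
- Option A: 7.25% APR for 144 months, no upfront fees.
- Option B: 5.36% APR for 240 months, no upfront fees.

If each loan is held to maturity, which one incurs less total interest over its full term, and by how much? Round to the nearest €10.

Option A: at 7.25% the monthly rate is 0.0060417, so the payment is 205,500 × 0.0060417 / (1 − 1.0060417^−144) = €2,140.81.
Total interest on Option A = 144 × €2,140.81 − €205,500 = €102,776.64.
Option B: at 5.36% the monthly rate is 0.0044667, so the payment is 205,500 × 0.0044667 / (1 − 1.0044667^−240) = €1,397.41.
Total interest on Option B = 240 × €1,397.41 − €205,500 = €129,878.40.
Option A is lower by €27,101.76.

Option A by €27,100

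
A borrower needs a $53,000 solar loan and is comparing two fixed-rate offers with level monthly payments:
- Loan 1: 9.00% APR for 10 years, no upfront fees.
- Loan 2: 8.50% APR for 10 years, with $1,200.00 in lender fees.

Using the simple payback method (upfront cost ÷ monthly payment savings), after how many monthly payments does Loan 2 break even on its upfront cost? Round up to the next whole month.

Loan 1: monthly rate = 9%/12 = 0.0075000; payment = 53,000 × 0.0075000 / (1 − (1+0.0075000)^−120) = $671.38.
Loan 2: at 8.50% the monthly rate is 0.0070833, so the payment is 53,000 × 0.0070833 / (1 − 1.0070833^−120) = $657.12.
Monthly savings = $671.38 − $657.12 = $14.26.
Break-even = $1,200.00 / $14.26 = 84.15 → 85 months.

85 months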